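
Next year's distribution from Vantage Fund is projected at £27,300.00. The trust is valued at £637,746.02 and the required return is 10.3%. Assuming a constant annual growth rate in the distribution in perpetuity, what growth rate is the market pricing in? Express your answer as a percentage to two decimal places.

P = D₁/(r−g) ⇒ g = r − D₁/P = 0.103 − £27,300.00/£637,746.02 = 0.060193

6.02%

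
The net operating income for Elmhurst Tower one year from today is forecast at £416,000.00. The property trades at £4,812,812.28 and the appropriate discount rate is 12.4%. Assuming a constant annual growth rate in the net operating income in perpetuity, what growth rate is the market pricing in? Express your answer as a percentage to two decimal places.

3.76%

P = D₁/(r−g) ⇒ g = r − D₁/P = 0.124 − £416,000.00/£4,812,812.28 = 0.037564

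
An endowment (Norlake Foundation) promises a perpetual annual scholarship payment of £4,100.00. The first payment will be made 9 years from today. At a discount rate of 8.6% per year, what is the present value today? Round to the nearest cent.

£24640.35

Value at end of year 8: C / r = £4,100.00 / 0.086 = £47,674.4186
Discount to today: PV = £47,674.4186 / (1 + 0.086)^8 = £47,674.4186 / 1.934811 = £24,640.35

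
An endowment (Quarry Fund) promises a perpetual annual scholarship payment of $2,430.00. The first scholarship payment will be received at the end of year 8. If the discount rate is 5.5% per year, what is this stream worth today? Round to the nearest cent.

$30372.21

Value at end of year 7: C / r = $2,430.00 / 0.055 = $44,181.8182
Discount to today: PV = $44,181.8182 / (1 + 0.055)^7 = $44,181.8182 / 1.454679 = $30,372.21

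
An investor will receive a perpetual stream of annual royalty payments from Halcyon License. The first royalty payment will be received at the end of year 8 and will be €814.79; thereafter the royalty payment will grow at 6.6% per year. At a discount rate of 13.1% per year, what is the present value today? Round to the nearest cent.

€5295.34

Value at end of year 7: C₁ / (r − g) = €814.79 / (0.131 − 0.066) = €12,535.2308
Discount to today: PV = €12,535.2308 / (1 + 0.131)^7 = €12,535.2308 / 2.367218 = €5,295.34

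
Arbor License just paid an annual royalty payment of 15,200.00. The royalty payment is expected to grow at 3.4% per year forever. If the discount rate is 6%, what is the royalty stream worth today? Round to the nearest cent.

D₁ = D₀ × (1 + g) = 15,200.00 × 1.034 = 15,716.8000
Growing perpetuity: P = D₁ / (r − g) = 15,716.8000 / (0.06 − 0.034) = 604,492.31

604492.31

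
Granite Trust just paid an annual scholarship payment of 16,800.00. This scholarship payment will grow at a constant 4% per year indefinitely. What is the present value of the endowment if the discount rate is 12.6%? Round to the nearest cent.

203162.79

D₁ = D₀ × (1 + g) = 16,800.00 × 1.04 = 17,472.0000
Growing perpetuity: P = D₁ / (r − g) = 17,472.0000 / (0.126 − 0.04) = 203,162.79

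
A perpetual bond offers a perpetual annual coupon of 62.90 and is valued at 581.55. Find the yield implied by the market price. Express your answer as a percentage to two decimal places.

P = C/r ⇒ r = C/P = 62.90/581.55 = 0.108159

10.82%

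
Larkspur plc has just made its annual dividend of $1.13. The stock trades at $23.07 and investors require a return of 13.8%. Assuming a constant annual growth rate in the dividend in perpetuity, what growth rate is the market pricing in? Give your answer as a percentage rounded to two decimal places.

8.49%

P = D₀(1+g)/(r−g) ⇒ P(r−g) = D₀(1+g) ⇒ g(P+D₀) = P·r − D₀
g = (P·r − D₀)/(P + D₀) = ($23.07×0.138 − $1.13) / ($23.07 + $1.13) = 0.084862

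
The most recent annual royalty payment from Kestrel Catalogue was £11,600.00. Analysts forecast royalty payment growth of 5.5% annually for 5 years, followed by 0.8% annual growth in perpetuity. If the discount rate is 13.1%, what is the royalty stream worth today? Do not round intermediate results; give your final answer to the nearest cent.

£114441.00

D_1 = 12238.00000
D_2 = 12911.09000
D_3 = 13621.19995
D_4 = 14370.36595
D_5 = 15160.73607
Terminal value at year 5: TV = D_5×(1+g_2)/(r−g_2) = 15282.02196/0.123 = 124244.08100
P_0 = D_1/(1+r)^1 + D_2/(1+r)^2 + D_3/(1+r)^3 + D_4/(1+r)^4 + D_5/(1+r)^5 + TV/(1+r)^5
    = 10820.51282 + 10093.40497 + 9415.15672 + 8782.48483 + 8192.32669 + 67137.11632 = 114441.00235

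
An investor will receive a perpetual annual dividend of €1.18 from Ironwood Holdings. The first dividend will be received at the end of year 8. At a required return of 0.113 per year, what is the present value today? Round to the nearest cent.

€4.94

Value at end of year 7: C / r = €1.18 / 0.113 = €10.4425
Discount to today: PV = €10.4425 / (1 + 0.113)^7 = €10.4425 / 2.115759 = €4.94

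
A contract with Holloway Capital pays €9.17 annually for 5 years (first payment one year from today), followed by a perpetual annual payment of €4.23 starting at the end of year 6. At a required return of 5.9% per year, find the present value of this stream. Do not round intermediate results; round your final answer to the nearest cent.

€92.56

PV of 5-year annuity: €9.17 × [1 − (1+0.059)^−5] / 0.059 = 38.73269
Perpetuity value at year 5: €4.23 / 0.059 = 71.69492
PV of perpetuity: 71.69492 / (1+0.059)^5 = 53.82804
Total PV = 38.73269 + 53.82804 = 92.56072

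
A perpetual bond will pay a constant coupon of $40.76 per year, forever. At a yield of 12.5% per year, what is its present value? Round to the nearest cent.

$326.08

Level perpetuity: PV = C / r = $40.76 / 0.125 = $326.08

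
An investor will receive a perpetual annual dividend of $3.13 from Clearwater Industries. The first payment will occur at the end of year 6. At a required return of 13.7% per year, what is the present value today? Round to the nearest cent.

Value at end of year 5: C / r = $3.13 / 0.137 = $22.8467
Discount to today: PV = $22.8467 / (1 + 0.137)^5 = $22.8467 / 1.900213 = $12.02

$12.02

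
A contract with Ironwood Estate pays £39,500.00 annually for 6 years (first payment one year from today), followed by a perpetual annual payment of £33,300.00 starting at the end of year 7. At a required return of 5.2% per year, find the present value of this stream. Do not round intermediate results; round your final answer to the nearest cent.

£671653.63

PV of 6-year annuity: £39,500.00 × [1 − (1+0.052)^−6] / 0.052 = 199213.85363
Perpetuity value at year 6: £33,300.00 / 0.052 = 640384.61538
PV of perpetuity: 640384.61538 / (1+0.052)^6 = 472439.77169
Total PV = 199213.85363 + 472439.77169 = 671653.62532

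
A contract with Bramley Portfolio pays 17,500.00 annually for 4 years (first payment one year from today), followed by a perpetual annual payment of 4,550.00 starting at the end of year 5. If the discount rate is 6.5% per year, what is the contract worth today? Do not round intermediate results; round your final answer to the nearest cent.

114364.09

PV of 4-year annuity: 17,500.00 × [1 − (1+0.065)^−4] / 0.065 = 59951.47553
Perpetuity value at year 4: 4,550.00 / 0.065 = 70000.00000
PV of perpetuity: 70000.00000 / (1+0.065)^4 = 54412.61636
Total PV = 59951.47553 + 54412.61636 = 114364.09189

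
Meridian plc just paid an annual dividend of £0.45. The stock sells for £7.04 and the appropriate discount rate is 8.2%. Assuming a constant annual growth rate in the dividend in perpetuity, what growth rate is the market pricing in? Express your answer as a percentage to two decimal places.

P = D₀(1+g)/(r−g) ⇒ P(r−g) = D₀(1+g) ⇒ g(P+D₀) = P·r − D₀
g = (P·r − D₀)/(P + D₀) = (£7.04×0.082 − £0.45) / (£7.04 + £0.45) = 0.016993

1.70%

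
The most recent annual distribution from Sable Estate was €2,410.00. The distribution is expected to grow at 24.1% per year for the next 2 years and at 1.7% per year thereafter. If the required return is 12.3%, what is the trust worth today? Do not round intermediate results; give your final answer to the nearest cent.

€33843.15

D_1 = 2990.81000
D_2 = 3711.59521
Terminal value at year 2: TV = D_2×(1+g_2)/(r−g_2) = 3774.69233/0.106 = 35610.30499
P_0 = D_1/(1+r)^1 + D_2/(1+r)^2 + TV/(1+r)^2
    = 2663.23241 + 2943.07340 + 28236.84570 = 33843.15151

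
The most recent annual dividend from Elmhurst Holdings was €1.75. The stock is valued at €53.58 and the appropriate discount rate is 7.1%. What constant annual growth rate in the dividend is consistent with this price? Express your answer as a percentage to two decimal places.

3.71%

P = D₀(1+g)/(r−g) ⇒ P(r−g) = D₀(1+g) ⇒ g(P+D₀) = P·r − D₀
g = (P·r − D₀)/(P + D₀) = (€53.58×0.071 − €1.75) / (€53.58 + €1.75) = 0.037126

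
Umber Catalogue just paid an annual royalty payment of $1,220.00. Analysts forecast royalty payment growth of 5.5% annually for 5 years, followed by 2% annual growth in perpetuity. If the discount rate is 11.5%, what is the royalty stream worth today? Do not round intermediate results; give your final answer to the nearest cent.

$15117.12

D_1 = 1287.10000
D_2 = 1357.89050
D_3 = 1432.57448
D_4 = 1511.36607
D_5 = 1594.49121
Terminal value at year 5: TV = D_5×(1+g_2)/(r−g_2) = 1626.38103/0.095 = 17119.80034
P_0 = D_1/(1+r)^1 + D_2/(1+r)^2 + D_3/(1+r)^3 + D_4/(1+r)^4 + D_5/(1+r)^5 + TV/(1+r)^5
    = 1154.34978 + 1092.23230 + 1033.45747 + 977.84541 + 925.22592 + 9934.00464 = 15117.11551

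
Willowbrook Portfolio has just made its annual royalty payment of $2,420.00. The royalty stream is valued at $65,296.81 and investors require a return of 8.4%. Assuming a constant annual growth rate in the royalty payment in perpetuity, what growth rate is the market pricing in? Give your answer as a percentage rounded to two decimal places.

4.53%

P = D₀(1+g)/(r−g) ⇒ P(r−g) = D₀(1+g) ⇒ g(P+D₀) = P·r − D₀
g = (P·r − D₀)/(P + D₀) = ($65,296.81×0.084 − $2,420.00) / ($65,296.81 + $2,420.00) = 0.045261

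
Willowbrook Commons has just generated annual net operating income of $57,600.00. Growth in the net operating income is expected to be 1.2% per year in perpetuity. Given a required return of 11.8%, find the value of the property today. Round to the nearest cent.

D₁ = D₀ × (1 + g) = $57,600.00 × 1.012 = $58,291.2000
Growing perpetuity: P = D₁ / (r − g) = $58,291.2000 / (0.118 − 0.012) = $549,916.98

$549916.98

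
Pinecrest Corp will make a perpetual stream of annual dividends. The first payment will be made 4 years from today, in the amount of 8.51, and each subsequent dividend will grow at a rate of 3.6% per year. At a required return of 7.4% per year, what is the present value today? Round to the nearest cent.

Value at end of year 3: C₁ / (r − g) = 8.51 / (0.074 − 0.036) = 223.9474
Discount to today: PV = 223.9474 / (1 + 0.074)^3 = 223.9474 / 1.238833 = 180.77

180.77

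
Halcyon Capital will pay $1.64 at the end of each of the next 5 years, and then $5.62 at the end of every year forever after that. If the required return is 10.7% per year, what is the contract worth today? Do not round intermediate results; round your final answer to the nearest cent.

$37.70

PV of 5-year annuity: $1.64 × [1 − (1+0.107)^−5] / 0.107 = 6.10729
Perpetuity value at year 5: $5.62 / 0.107 = 52.52336
PV of perpetuity: 52.52336 / (1+0.107)^5 = 31.59471
Total PV = 6.10729 + 31.59471 = 37.70201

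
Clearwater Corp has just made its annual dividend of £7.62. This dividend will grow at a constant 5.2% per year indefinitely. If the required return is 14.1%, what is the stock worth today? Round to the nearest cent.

D₁ = D₀ × (1 + g) = £7.62 × 1.052 = £8.0162
Growing perpetuity: P = D₁ / (r − g) = £8.0162 / (0.141 − 0.052) = £90.07

£90.07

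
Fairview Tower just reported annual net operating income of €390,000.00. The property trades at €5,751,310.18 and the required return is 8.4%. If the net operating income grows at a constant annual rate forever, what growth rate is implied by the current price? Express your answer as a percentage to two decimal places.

P = D₀(1+g)/(r−g) ⇒ P(r−g) = D₀(1+g) ⇒ g(P+D₀) = P·r − D₀
g = (P·r − D₀)/(P + D₀) = (€5,751,310.18×0.084 − €390,000.00) / (€5,751,310.18 + €390,000.00) = 0.015161

1.52%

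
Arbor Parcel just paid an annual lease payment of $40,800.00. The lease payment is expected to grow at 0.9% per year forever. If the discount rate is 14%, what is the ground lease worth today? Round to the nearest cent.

D₁ = D₀ × (1 + g) = $40,800.00 × 1.009 = $41,167.2000
Growing perpetuity: P = D₁ / (r − g) = $41,167.2000 / (0.14 − 0.009) = $314,253.44

$314253.44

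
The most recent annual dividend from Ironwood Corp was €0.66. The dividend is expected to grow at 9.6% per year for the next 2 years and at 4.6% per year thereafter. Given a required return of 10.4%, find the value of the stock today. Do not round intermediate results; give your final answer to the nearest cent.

D_1 = 0.72336
D_2 = 0.79280
Terminal value at year 2: TV = D_2×(1+g_2)/(r−g_2) = 0.82927/0.058 = 14.29778
P_0 = D_1/(1+r)^1 + D_2/(1+r)^2 + TV/(1+r)^2
    = 0.65522 + 0.65047 + 11.73088 = 13.03657

€13.04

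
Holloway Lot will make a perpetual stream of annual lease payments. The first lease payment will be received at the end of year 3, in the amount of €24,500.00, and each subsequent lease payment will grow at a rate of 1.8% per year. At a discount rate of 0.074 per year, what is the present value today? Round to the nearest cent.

€379288.34

Value at end of year 2: C₁ / (r − g) = €24,500.00 / (0.074 − 0.018) = €437,500.0000
Discount to today: PV = €437,500.0000 / (1 + 0.074)^2 = €437,500.0000 / 1.153476 = €379,288.34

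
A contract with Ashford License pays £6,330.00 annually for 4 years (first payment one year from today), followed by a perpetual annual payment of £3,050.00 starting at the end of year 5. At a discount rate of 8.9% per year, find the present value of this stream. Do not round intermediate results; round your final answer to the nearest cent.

PV of 4-year annuity: £6,330.00 × [1 − (1+0.089)^−4] / 0.089 = 20552.52065
Perpetuity value at year 4: £3,050.00 / 0.089 = 34269.66292
PV of perpetuity: 34269.66292 / (1+0.089)^4 = 24366.78962
Total PV = 20552.52065 + 24366.78962 = 44919.31027

£44919.31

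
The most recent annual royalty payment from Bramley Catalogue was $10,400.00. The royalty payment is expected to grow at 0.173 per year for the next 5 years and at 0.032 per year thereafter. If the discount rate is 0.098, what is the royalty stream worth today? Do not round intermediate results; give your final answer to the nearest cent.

$289957.97

D_1 = 12199.20000
D_2 = 14309.66160
D_3 = 16785.23306
D_4 = 19689.07838
D_5 = 23095.28893
Terminal value at year 5: TV = D_5×(1+g_2)/(r−g_2) = 23834.33818/0.066 = 361126.33607
P_0 = D_1/(1+r)^1 + D_2/(1+r)^2 + D_3/(1+r)^3 + D_4/(1+r)^4 + D_5/(1+r)^5 + TV/(1+r)^5
    = 11110.38251 + 11869.28842 + 12680.03217 + 13546.15458 + 14471.43837 + 226280.67264 = 289957.96870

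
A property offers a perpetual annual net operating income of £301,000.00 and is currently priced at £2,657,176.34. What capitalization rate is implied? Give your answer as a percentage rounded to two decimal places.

P = C/r ⇒ r = C/P = £301,000.00/£2,657,176.34 = 0.113278

11.33%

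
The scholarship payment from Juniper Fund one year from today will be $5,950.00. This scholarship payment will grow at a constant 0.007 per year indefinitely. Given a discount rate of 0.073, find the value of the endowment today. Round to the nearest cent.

$90151.52

Growing perpetuity: P = D₁ / (r − g) = $5,950.0000 / (0.073 − 0.007) = $90,151.52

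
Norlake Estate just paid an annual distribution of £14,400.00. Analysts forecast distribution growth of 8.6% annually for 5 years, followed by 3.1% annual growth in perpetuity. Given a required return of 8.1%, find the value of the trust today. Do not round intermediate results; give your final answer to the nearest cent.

£376864.05

D_1 = 15638.40000
D_2 = 16983.30240
D_3 = 18443.86641
D_4 = 20030.03892
D_5 = 21752.62226
Terminal value at year 5: TV = D_5×(1+g_2)/(r−g_2) = 22426.95355/0.05 = 448539.07109
P_0 = D_1/(1+r)^1 + D_2/(1+r)^2 + D_3/(1+r)^3 + D_4/(1+r)^4 + D_5/(1+r)^5 + TV/(1+r)^5
    = 14466.60500 + 14533.51806 + 14600.74062 + 14668.27412 + 14736.11997 + 303858.79381 = 376864.05158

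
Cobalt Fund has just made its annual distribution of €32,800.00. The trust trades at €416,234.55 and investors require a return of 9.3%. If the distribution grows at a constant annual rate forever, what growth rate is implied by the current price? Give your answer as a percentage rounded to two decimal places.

1.32%

P = D₀(1+g)/(r−g) ⇒ P(r−g) = D₀(1+g) ⇒ g(P+D₀) = P·r − D₀
g = (P·r − D₀)/(P + D₀) = (€416,234.55×0.093 − €32,800.00) / (€416,234.55 + €32,800.00) = 0.013161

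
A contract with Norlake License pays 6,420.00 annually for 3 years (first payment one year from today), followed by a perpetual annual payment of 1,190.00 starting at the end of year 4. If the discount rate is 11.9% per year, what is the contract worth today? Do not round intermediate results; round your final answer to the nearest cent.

22583.19

PV of 3-year annuity: 6,420.00 × [1 − (1+0.119)^−3] / 0.119 = 15446.29278
Perpetuity value at year 3: 1,190.00 / 0.119 = 10000.00000
PV of perpetuity: 10000.00000 / (1+0.119)^3 = 7136.90212
Total PV = 15446.29278 + 7136.90212 = 22583.19490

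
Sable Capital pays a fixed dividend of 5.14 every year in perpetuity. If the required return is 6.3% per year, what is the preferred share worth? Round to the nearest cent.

Level perpetuity: PV = C / r = 5.14 / 0.063 = 81.59

81.59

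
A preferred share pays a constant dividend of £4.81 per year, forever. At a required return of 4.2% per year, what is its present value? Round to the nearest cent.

£114.52

Level perpetuity: PV = C / r = £4.81 / 0.042 = £114.52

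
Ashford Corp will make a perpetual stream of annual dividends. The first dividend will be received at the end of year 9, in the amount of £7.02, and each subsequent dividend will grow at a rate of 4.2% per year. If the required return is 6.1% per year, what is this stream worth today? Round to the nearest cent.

£230.07

Value at end of year 8: C₁ / (r − g) = £7.02 / (0.061 − 0.042) = £369.4737
Discount to today: PV = £369.4737 / (1 + 0.061)^8 = £369.4737 / 1.605917 = £230.07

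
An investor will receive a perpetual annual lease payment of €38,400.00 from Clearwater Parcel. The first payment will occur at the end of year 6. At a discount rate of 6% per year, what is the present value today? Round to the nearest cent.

€478245.23

Value at end of year 5: C / r = €38,400.00 / 0.06 = €640,000.0000
Discount to today: PV = €640,000.0000 / (1 + 0.06)^5 = €640,000.0000 / 1.338226 = €478,245.23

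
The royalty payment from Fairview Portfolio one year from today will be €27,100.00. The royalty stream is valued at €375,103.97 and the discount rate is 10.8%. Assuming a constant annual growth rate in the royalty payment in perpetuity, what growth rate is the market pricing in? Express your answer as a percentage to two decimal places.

3.58%

P = D₁/(r−g) ⇒ g = r − D₁/P = 0.108 − €27,100.00/€375,103.97 = 0.035753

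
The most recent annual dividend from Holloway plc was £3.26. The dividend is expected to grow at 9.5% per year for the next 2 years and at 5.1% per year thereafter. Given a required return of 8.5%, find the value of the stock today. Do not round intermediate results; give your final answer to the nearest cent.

£109.25

D_1 = 3.56970
D_2 = 3.90882
Terminal value at year 2: TV = D_2×(1+g_2)/(r−g_2) = 4.10817/0.034 = 120.82857
P_0 = D_1/(1+r)^1 + D_2/(1+r)^2 + TV/(1+r)^2
    = 3.29005 + 3.32037 + 102.63847 = 109.24888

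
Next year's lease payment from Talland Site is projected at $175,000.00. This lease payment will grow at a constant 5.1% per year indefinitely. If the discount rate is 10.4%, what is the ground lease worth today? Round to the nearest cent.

$3301886.79

Growing perpetuity: P = D₁ / (r − g) = $175,000.0000 / (0.104 − 0.051) = $3,301,886.79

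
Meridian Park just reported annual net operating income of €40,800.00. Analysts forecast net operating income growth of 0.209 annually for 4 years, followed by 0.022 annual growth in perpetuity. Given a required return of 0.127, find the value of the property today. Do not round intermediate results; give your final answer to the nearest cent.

D_1 = 49327.20000
D_2 = 59636.58480
D_3 = 72100.63102
D_4 = 87169.66291
Terminal value at year 4: TV = D_4×(1+g_2)/(r−g_2) = 89087.39549/0.105 = 848451.38563
P_0 = D_1/(1+r)^1 + D_2/(1+r)^2 + D_3/(1+r)^3 + D_4/(1+r)^4 + TV/(1+r)^4
    = 43768.58917 + 46953.17153 + 50369.46262 + 54034.32148 + 525934.06245 = 721059.60726

€721059.61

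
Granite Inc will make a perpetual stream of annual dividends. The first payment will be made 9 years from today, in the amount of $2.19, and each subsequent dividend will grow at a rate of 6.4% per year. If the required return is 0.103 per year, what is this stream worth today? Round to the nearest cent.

Value at end of year 8: C₁ / (r − g) = $2.19 / (0.103 − 0.064) = $56.1538
Discount to today: PV = $56.1538 / (1 + 0.103)^8 = $56.1538 / 2.190807 = $25.63

$25.63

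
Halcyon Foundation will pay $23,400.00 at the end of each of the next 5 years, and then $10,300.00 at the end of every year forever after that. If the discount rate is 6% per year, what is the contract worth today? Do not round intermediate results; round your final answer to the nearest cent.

PV of 5-year annuity: $23,400.00 × [1 − (1+0.06)^−5] / 0.06 = 98569.31258
Perpetuity value at year 5: $10,300.00 / 0.06 = 171666.66667
PV of perpetuity: 171666.66667 / (1+0.06)^5 = 128279.31968
Total PV = 98569.31258 + 128279.31968 = 226848.63226

$226848.63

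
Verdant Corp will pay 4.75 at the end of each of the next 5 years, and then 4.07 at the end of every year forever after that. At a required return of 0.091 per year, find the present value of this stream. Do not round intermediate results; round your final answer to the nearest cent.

47.36

PV of 5-year annuity: 4.75 × [1 − (1+0.091)^−5] / 0.091 = 18.42800
Perpetuity value at year 5: 4.07 / 0.091 = 44.72527
PV of perpetuity: 44.72527 / (1+0.091)^5 = 28.93538
Total PV = 18.42800 + 28.93538 = 47.36339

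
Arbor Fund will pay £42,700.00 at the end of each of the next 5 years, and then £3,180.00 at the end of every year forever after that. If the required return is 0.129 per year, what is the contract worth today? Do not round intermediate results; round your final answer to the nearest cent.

PV of 5-year annuity: £42,700.00 × [1 − (1+0.129)^−5] / 0.129 = 150552.94506
Perpetuity value at year 5: £3,180.00 / 0.129 = 24651.16279
PV of perpetuity: 24651.16279 / (1+0.129)^5 = 13439.02309
Total PV = 150552.94506 + 13439.02309 = 163991.96815

£163991.97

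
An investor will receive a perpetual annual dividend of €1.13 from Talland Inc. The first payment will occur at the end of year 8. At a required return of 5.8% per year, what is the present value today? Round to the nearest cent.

€13.13

Value at end of year 7: C / r = €1.13 / 0.058 = €19.4828
Discount to today: PV = €19.4828 / (1 + 0.058)^7 = €19.4828 / 1.483883 = €13.13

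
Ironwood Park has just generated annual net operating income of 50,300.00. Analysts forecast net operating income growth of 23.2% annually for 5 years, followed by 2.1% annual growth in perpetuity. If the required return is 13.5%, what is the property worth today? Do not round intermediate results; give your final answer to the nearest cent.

1002649.71

D_1 = 61969.60000
D_2 = 76346.54720
D_3 = 94058.94615
D_4 = 115880.62166
D_5 = 142764.92588
Terminal value at year 5: TV = D_5×(1+g_2)/(r−g_2) = 145762.98933/0.114 = 1278622.71338
P_0 = D_1/(1+r)^1 + D_2/(1+r)^2 + D_3/(1+r)^3 + D_4/(1+r)^4 + D_5/(1+r)^5 + TV/(1+r)^5
    = 54598.76652 + 59264.91661 + 64329.84781 + 69827.64097 + 75795.28958 + 678833.25143 = 1002649.71292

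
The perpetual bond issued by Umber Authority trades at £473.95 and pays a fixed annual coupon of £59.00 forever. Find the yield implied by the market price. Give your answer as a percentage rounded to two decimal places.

12.45%

P = C/r ⇒ r = C/P = £59.00/£473.95 = 0.124486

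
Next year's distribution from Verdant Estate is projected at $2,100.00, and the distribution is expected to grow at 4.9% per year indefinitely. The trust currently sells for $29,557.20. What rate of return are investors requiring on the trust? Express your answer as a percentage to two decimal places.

P = D₁/(r − g) ⇒ r = D₁/P + g = $2,100.0000/$29,557.20 + 0.049 = 0.071049 + 0.049 = 0.120049

12.00%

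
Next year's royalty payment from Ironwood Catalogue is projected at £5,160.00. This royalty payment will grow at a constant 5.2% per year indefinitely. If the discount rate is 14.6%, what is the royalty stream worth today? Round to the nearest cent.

Growing perpetuity: P = D₁ / (r − g) = £5,160.0000 / (0.146 − 0.052) = £54,893.62

£54893.62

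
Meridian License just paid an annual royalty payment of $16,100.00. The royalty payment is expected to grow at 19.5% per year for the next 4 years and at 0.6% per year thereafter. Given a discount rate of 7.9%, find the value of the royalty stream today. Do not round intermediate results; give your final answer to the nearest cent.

D_1 = 19239.50000
D_2 = 22991.20250
D_3 = 27474.48699
D_4 = 32832.01195
Terminal value at year 4: TV = D_4×(1+g_2)/(r−g_2) = 33029.00402/0.073 = 452452.10989
P_0 = D_1/(1+r)^1 + D_2/(1+r)^2 + D_3/(1+r)^3 + D_4/(1+r)^4 + TV/(1+r)^4
    = 17830.86191 + 19747.80350 + 21870.82965 + 24222.09585 + 333800.38945 = 417471.98036

$417471.98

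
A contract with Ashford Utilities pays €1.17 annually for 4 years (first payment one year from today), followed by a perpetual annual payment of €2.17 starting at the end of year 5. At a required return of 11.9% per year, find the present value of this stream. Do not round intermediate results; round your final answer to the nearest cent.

PV of 4-year annuity: €1.17 × [1 − (1+0.119)^−4] / 0.119 = 3.56120
Perpetuity value at year 4: €2.17 / 0.119 = 18.23529
PV of perpetuity: 18.23529 / (1+0.119)^4 = 11.63034
Total PV = 3.56120 + 11.63034 = 15.19154

€15.19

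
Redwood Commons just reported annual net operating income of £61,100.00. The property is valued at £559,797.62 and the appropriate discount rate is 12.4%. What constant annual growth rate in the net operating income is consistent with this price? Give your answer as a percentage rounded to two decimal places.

P = D₀(1+g)/(r−g) ⇒ P(r−g) = D₀(1+g) ⇒ g(P+D₀) = P·r − D₀
g = (P·r − D₀)/(P + D₀) = (£559,797.62×0.124 − £61,100.00) / (£559,797.62 + £61,100.00) = 0.013392

1.34%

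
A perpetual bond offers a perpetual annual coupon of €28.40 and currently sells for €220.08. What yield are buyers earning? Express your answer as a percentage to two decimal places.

12.90%

P = C/r ⇒ r = C/P = €28.40/€220.08 = 0.129044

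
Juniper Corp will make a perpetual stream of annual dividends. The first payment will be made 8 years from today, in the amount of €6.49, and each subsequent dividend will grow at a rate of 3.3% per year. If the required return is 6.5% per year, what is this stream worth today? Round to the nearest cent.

Value at end of year 7: C₁ / (r − g) = €6.49 / (0.065 − 0.033) = €202.8125
Discount to today: PV = €202.8125 / (1 + 0.065)^7 = €202.8125 / 1.553987 = €130.51

€130.51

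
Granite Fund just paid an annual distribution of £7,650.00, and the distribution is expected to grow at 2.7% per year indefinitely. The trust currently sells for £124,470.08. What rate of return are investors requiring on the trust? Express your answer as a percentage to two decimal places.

9.01%

D₁ = £7,650.00 × 1.027 = £7,856.5500
P = D₁/(r − g) ⇒ r = D₁/P + g = £7,856.5500/£124,470.08 + 0.027 = 0.063120 + 0.027 = 0.090120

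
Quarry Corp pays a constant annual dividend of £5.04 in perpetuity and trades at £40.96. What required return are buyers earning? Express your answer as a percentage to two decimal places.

12.30%

P = C/r ⇒ r = C/P = £5.04/£40.96 = 0.123047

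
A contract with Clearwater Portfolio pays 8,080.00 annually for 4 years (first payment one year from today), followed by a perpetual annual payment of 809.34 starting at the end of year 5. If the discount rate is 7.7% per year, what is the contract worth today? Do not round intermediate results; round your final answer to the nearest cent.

34753.94

PV of 4-year annuity: 8,080.00 × [1 − (1+0.077)^−4] / 0.077 = 26941.67045
Perpetuity value at year 4: 809.34 / 0.077 = 10510.90909
PV of perpetuity: 10510.90909 / (1+0.077)^4 = 7812.27400
Total PV = 26941.67045 + 7812.27400 = 34753.94445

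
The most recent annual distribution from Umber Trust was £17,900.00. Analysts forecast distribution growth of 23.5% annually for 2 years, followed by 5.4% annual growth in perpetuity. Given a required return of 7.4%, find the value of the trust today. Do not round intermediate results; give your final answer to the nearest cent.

D_1 = 22106.50000
D_2 = 27301.52750
Terminal value at year 2: TV = D_2×(1+g_2)/(r−g_2) = 28775.80998/0.02 = 1438790.49925
P_0 = D_1/(1+r)^1 + D_2/(1+r)^2 + TV/(1+r)^2
    = 20583.33333 + 23668.91682 + 1247351.91651 = 1291604.16667

£1291604.17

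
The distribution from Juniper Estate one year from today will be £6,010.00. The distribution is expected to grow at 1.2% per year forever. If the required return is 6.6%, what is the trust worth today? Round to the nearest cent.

Growing perpetuity: P = D₁ / (r − g) = £6,010.0000 / (0.066 − 0.012) = £111,296.30

£111296.30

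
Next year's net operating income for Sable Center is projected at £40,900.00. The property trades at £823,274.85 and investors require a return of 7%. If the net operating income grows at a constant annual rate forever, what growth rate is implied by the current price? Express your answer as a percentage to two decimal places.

2.03%

P = D₁/(r−g) ⇒ g = r − D₁/P = 0.07 − £40,900.00/£823,274.85 = 0.020320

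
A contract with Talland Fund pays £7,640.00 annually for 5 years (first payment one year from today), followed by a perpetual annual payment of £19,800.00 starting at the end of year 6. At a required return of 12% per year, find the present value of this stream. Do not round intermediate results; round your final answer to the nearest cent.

£121165.92

PV of 5-year annuity: £7,640.00 × [1 − (1+0.12)^−5] / 0.12 = 27540.49019
Perpetuity value at year 5: £19,800.00 / 0.12 = 165000.00000
PV of perpetuity: 165000.00000 / (1+0.12)^5 = 93625.43119
Total PV = 27540.49019 + 93625.43119 = 121165.92138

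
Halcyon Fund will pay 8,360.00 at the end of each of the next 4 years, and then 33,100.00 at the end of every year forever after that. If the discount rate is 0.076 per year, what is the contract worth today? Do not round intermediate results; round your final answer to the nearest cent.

352849.39

PV of 4-year annuity: 8,360.00 × [1 − (1+0.076)^−4] / 0.076 = 27937.71609
Perpetuity value at year 4: 33,100.00 / 0.076 = 435526.31579
PV of perpetuity: 435526.31579 / (1+0.076)^4 = 324911.67434
Total PV = 27937.71609 + 324911.67434 = 352849.39043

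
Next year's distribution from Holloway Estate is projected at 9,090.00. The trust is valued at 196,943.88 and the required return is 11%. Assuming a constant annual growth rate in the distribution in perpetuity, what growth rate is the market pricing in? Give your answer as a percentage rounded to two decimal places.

6.38%

P = D₁/(r−g) ⇒ g = r − D₁/P = 0.11 − 9,090.00/196,943.88 = 0.063845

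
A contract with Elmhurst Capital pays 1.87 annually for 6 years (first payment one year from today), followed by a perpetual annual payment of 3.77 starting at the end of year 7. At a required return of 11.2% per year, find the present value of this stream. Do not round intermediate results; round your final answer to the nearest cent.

PV of 6-year annuity: 1.87 × [1 − (1+0.112)^−6] / 0.112 = 7.86573
Perpetuity value at year 6: 3.77 / 0.112 = 33.66071
PV of perpetuity: 33.66071 / (1+0.112)^6 = 17.80306
Total PV = 7.86573 + 17.80306 = 25.66879

25.67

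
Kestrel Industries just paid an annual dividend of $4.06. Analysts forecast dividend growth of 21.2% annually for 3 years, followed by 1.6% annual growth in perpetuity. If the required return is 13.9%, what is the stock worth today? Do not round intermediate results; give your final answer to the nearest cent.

$54.22

D_1 = 4.92072
D_2 = 5.96391
D_3 = 7.22826
Terminal value at year 3: TV = D_3×(1+g_2)/(r−g_2) = 7.34391/0.123 = 59.70662
P_0 = D_1/(1+r)^1 + D_2/(1+r)^2 + D_3/(1+r)^3 + TV/(1+r)^3
    = 4.32021 + 4.59710 + 4.89173 + 40.40651 = 54.21555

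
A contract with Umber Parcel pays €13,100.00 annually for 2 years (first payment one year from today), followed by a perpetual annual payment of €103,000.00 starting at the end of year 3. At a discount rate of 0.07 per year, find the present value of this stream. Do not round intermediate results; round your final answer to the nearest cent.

PV of 2-year annuity: €13,100.00 × [1 − (1+0.07)^−2] / 0.07 = 23685.03799
Perpetuity value at year 2: €103,000.00 / 0.07 = 1471428.57143
PV of perpetuity: 1471428.57143 / (1+0.07)^2 = 1285202.70017
Total PV = 23685.03799 + 1285202.70017 = 1308887.73817

€1308887.74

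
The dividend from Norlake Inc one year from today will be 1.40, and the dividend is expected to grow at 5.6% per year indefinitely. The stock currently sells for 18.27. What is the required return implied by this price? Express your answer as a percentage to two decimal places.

P = D₁/(r − g) ⇒ r = D₁/P + g = 1.4000/18.27 + 0.056 = 0.076628 + 0.056 = 0.132628

13.26%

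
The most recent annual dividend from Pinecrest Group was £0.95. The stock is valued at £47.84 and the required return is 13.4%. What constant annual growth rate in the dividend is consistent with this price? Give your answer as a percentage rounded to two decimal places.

11.19%

P = D₀(1+g)/(r−g) ⇒ P(r−g) = D₀(1+g) ⇒ g(P+D₀) = P·r − D₀
g = (P·r − D₀)/(P + D₀) = (£47.84×0.134 − £0.95) / (£47.84 + £0.95) = 0.111920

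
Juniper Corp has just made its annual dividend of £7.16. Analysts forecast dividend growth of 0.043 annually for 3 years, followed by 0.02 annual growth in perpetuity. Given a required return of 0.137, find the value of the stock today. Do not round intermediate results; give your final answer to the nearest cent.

£66.30

D_1 = 7.46788
D_2 = 7.78900
D_3 = 8.12393
Terminal value at year 3: TV = D_3×(1+g_2)/(r−g_2) = 8.28640/0.117 = 70.82397
P_0 = D_1/(1+r)^1 + D_2/(1+r)^2 + D_3/(1+r)^3 + TV/(1+r)^3
    = 6.56806 + 6.02505 + 5.52694 + 48.18356 = 66.30360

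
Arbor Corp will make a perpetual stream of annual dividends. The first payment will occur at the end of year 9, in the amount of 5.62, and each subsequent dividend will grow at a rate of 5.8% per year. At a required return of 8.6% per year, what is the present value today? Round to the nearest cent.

103.74

Value at end of year 8: C₁ / (r − g) = 5.62 / (0.086 − 0.058) = 200.7143
Discount to today: PV = 200.7143 / (1 + 0.086)^8 = 200.7143 / 1.934811 = 103.74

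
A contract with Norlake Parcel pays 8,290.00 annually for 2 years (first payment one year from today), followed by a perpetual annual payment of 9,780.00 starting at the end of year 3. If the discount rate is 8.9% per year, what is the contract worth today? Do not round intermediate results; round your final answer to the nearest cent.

PV of 2-year annuity: 8,290.00 × [1 − (1+0.089)^−2] / 0.089 = 14602.83611
Perpetuity value at year 2: 9,780.00 / 0.089 = 109887.64045
PV of perpetuity: 109887.64045 / (1+0.089)^2 = 92660.16914
Total PV = 14602.83611 + 92660.16914 = 107263.00525

107263.01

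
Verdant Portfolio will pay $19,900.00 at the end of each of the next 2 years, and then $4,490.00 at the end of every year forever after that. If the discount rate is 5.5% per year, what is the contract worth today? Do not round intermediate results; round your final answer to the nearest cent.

PV of 2-year annuity: $19,900.00 × [1 − (1+0.055)^−2] / 0.055 = 36741.76231
Perpetuity value at year 2: $4,490.00 / 0.055 = 81636.36364
PV of perpetuity: 81636.36364 / (1+0.055)^2 = 73346.38812
Total PV = 36741.76231 + 73346.38812 = 110088.15043

$110088.15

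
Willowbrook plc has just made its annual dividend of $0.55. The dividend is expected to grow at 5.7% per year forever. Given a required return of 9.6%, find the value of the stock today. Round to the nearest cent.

D₁ = D₀ × (1 + g) = $0.55 × 1.057 = $0.5814
Growing perpetuity: P = D₁ / (r − g) = $0.5814 / (0.096 − 0.057) = $14.91

$14.91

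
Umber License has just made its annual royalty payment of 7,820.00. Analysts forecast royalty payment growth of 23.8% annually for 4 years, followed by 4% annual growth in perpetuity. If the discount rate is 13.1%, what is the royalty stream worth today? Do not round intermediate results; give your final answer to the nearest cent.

D_1 = 9681.16000
D_2 = 11985.27608
D_3 = 14837.77179
D_4 = 18369.16147
Terminal value at year 4: TV = D_4×(1+g_2)/(r−g_2) = 19103.92793/0.091 = 209933.27397
P_0 = D_1/(1+r)^1 + D_2/(1+r)^2 + D_3/(1+r)^3 + D_4/(1+r)^4 + TV/(1+r)^4
    = 8559.82317 + 9369.63844 + 10256.06754 + 11226.35864 + 128301.24157 = 167713.12936

167713.13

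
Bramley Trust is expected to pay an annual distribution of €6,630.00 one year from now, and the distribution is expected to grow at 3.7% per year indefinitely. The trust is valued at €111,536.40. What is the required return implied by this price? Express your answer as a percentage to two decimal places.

P = D₁/(r − g) ⇒ r = D₁/P + g = €6,630.0000/€111,536.40 + 0.037 = 0.059442 + 0.037 = 0.096442

9.64%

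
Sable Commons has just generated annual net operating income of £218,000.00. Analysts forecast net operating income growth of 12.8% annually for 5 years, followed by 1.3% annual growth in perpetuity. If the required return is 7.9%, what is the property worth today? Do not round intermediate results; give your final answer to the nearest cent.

D_1 = 245904.00000
D_2 = 277379.71200
D_3 = 312884.31514
D_4 = 352933.50747
D_5 = 398108.99643
Terminal value at year 5: TV = D_5×(1+g_2)/(r−g_2) = 403284.41338/0.066 = 6110369.89975
P_0 = D_1/(1+r)^1 + D_2/(1+r)^2 + D_3/(1+r)^3 + D_4/(1+r)^4 + D_5/(1+r)^5 + TV/(1+r)^5
    = 227899.90732 + 238249.39338 + 249068.87464 + 260379.69471 + 272204.16648 + 4177921.52492 = 5425723.56145

£5425723.56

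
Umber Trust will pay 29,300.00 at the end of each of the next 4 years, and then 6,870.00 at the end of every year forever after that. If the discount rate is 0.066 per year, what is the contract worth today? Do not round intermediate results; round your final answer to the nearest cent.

180757.19

PV of 4-year annuity: 29,300.00 × [1 − (1+0.066)^−4] / 0.066 = 100148.10673
Perpetuity value at year 4: 6,870.00 / 0.066 = 104090.90909
PV of perpetuity: 104090.90909 / (1+0.066)^4 = 80609.08338
Total PV = 100148.10673 + 80609.08338 = 180757.19012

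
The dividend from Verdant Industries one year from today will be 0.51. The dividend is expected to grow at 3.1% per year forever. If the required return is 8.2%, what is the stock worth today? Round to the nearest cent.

Growing perpetuity: P = D₁ / (r − g) = 0.5100 / (0.082 − 0.031) = 10.00

10.00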